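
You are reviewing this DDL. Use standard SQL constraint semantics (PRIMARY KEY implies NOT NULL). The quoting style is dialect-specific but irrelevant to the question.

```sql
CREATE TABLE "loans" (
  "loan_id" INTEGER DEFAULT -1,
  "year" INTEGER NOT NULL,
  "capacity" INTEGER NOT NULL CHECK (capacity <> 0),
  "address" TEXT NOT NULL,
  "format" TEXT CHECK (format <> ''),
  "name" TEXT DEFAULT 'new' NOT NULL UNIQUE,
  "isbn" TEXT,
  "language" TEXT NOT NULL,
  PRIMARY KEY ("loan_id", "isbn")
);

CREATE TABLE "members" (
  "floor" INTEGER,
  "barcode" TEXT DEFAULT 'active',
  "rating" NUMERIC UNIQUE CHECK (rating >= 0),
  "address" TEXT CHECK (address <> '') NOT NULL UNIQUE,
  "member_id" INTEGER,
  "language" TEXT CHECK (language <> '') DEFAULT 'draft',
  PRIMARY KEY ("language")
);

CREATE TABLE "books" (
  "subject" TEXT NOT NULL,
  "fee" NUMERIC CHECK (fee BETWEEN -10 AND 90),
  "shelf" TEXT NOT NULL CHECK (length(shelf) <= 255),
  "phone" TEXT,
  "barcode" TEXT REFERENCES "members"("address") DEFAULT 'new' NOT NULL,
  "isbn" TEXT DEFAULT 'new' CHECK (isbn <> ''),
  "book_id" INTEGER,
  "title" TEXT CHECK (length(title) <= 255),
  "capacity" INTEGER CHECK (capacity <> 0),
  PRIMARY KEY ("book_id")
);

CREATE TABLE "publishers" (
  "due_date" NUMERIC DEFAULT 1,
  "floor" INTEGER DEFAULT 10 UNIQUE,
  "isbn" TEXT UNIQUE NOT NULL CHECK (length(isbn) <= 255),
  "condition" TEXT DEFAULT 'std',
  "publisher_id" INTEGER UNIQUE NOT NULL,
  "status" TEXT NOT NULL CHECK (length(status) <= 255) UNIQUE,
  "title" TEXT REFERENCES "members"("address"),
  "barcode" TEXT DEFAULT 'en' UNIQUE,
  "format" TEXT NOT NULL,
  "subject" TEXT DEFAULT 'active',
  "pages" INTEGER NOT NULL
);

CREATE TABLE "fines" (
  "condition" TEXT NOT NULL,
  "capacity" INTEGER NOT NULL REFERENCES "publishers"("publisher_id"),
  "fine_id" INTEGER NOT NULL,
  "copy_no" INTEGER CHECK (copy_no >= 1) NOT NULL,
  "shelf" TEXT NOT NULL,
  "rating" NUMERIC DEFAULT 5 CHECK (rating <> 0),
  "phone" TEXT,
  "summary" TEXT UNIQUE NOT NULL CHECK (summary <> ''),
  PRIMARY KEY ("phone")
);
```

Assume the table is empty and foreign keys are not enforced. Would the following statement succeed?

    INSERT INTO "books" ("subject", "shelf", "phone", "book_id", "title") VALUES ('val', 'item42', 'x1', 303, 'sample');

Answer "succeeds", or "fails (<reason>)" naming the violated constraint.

NOT NULL columns: barcode defaults to 'new'; book_id is supplied; shelf is supplied; subject is supplied.
CHECK constraints: 'item42' satisfies (length(shelf) <= 255); 'sample' satisfies (length(title) <= 255).
No constraint is violated.

succeeds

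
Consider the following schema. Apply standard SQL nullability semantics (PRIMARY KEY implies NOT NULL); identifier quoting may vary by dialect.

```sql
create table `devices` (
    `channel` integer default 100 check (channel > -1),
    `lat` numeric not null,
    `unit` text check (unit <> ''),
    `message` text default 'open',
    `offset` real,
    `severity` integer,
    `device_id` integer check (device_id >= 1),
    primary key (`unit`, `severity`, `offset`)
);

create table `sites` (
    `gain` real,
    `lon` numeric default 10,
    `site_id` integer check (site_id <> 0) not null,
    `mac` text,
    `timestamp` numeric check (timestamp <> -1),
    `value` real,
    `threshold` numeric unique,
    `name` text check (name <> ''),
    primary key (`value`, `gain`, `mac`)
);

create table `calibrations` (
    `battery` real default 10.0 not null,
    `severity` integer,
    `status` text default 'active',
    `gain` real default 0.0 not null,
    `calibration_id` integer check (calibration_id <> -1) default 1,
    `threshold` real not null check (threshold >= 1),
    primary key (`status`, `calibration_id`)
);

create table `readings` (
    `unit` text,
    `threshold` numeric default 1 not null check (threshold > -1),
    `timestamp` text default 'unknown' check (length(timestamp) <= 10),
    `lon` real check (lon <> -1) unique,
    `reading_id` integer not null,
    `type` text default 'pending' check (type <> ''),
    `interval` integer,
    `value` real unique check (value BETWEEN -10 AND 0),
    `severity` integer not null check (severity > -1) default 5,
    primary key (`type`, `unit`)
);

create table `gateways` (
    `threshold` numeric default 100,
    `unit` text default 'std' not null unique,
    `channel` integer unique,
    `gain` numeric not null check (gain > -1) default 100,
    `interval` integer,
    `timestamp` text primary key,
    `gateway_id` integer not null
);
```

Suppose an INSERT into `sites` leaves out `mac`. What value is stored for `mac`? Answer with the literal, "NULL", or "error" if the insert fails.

error

mac has no DEFAULT clause.
Omitting it would insert NULL, but it is part of the PRIMARY KEY, so the INSERT fails.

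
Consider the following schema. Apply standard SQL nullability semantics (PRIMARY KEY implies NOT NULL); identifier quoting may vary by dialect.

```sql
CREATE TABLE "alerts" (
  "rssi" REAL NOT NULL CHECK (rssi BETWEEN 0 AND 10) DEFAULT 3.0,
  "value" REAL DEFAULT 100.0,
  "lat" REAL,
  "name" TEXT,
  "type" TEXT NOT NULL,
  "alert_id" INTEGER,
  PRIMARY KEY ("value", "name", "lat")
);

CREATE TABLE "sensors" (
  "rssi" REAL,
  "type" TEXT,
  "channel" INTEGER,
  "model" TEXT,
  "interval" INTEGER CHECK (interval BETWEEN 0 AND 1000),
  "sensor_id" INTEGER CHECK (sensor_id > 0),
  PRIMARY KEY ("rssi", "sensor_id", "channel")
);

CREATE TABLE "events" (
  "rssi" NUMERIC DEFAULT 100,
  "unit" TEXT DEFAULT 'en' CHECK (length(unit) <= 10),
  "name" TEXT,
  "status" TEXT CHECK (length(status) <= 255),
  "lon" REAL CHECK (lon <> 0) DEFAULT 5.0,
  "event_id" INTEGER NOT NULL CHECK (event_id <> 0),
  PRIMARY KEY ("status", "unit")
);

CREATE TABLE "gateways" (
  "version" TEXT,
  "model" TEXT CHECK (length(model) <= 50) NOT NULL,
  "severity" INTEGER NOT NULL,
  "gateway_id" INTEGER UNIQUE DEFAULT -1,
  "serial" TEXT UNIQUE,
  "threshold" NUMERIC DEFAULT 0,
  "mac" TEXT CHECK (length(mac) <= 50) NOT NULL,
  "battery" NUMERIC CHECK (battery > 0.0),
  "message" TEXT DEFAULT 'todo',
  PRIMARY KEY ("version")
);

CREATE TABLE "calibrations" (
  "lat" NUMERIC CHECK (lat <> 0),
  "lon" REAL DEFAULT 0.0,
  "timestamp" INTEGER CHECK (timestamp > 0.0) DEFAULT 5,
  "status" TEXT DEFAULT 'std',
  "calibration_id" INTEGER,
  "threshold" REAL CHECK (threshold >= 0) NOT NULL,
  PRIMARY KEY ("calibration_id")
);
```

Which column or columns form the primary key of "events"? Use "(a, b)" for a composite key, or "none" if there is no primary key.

(status, unit)

A table-level PRIMARY KEY clause names 2 columns: status, unit.
This is a composite key — the combination is unique, not each column individually.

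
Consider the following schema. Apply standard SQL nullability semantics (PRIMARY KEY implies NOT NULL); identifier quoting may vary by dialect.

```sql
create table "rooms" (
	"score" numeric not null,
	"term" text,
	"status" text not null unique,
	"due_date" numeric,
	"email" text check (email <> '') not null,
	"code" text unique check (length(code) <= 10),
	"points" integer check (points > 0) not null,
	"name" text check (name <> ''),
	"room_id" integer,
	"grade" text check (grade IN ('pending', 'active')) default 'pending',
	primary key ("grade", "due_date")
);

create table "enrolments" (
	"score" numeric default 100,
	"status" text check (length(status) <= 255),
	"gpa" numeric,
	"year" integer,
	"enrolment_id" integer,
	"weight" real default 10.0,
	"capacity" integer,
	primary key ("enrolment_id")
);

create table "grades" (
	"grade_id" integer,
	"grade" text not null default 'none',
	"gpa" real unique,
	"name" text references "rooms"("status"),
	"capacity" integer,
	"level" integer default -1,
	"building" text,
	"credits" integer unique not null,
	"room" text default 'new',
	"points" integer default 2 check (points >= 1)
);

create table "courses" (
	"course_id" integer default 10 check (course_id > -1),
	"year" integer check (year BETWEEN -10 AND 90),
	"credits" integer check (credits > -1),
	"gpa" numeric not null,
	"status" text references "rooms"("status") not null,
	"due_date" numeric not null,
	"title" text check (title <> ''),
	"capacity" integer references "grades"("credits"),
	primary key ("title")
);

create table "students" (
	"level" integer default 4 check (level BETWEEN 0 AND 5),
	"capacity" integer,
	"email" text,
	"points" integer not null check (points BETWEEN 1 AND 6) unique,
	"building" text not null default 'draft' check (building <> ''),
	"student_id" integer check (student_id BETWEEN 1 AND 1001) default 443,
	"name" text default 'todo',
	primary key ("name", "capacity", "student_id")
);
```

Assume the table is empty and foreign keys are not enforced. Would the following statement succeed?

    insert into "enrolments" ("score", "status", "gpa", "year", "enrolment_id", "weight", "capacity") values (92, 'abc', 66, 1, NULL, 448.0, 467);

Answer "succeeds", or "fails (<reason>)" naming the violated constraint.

fails (NOT NULL on enrolment_id)

enrolment_id is explicitly set to NULL, but enrolment_id is part of the PRIMARY KEY (implied NOT NULL).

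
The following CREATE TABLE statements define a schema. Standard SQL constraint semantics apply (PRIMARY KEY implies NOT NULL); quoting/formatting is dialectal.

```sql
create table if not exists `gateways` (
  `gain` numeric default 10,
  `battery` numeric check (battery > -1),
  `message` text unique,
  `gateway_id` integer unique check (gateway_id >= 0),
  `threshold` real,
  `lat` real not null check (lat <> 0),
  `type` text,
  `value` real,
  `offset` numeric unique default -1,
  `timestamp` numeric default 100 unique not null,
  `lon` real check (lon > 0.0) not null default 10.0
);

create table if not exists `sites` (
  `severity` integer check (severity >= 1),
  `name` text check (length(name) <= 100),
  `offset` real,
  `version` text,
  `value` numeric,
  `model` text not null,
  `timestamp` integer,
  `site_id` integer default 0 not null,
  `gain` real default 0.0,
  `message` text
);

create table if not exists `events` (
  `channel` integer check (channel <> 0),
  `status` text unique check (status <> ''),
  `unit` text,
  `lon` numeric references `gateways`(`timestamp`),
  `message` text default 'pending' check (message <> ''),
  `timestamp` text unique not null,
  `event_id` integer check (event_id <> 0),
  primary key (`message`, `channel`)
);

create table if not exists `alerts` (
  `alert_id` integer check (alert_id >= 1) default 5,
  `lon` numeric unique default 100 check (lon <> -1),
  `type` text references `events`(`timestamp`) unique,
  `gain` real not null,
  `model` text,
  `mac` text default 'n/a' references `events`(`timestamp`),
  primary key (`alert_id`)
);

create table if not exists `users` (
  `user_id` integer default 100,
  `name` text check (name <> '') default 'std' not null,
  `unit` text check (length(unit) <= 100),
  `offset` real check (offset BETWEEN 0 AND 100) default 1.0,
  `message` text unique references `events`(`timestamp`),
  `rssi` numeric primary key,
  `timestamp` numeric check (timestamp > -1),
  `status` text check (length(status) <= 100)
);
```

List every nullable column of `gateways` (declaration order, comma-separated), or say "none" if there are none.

- gain: DEFAULT only fills an omitted column; an explicit NULL is still allowed → nullable.
- battery: CHECK does not forbid NULL (a CHECK constraint passes when its expression is NULL) → nullable.
- message: UNIQUE does not imply NOT NULL → nullable.
- gateway_id: CHECK does not forbid NULL (a CHECK constraint passes when its expression is NULL) → nullable.
- threshold: no NOT NULL constraint applies → nullable.
- lat: declared NOT NULL → not nullable.
- type: no NOT NULL constraint applies → nullable.
- value: no NOT NULL constraint applies → nullable.
- offset: UNIQUE does not imply NOT NULL → nullable.
- timestamp: declared NOT NULL → not nullable.
- lon: declared NOT NULL → not nullable.

gain, battery, message, gateway_id, threshold, type, value, offset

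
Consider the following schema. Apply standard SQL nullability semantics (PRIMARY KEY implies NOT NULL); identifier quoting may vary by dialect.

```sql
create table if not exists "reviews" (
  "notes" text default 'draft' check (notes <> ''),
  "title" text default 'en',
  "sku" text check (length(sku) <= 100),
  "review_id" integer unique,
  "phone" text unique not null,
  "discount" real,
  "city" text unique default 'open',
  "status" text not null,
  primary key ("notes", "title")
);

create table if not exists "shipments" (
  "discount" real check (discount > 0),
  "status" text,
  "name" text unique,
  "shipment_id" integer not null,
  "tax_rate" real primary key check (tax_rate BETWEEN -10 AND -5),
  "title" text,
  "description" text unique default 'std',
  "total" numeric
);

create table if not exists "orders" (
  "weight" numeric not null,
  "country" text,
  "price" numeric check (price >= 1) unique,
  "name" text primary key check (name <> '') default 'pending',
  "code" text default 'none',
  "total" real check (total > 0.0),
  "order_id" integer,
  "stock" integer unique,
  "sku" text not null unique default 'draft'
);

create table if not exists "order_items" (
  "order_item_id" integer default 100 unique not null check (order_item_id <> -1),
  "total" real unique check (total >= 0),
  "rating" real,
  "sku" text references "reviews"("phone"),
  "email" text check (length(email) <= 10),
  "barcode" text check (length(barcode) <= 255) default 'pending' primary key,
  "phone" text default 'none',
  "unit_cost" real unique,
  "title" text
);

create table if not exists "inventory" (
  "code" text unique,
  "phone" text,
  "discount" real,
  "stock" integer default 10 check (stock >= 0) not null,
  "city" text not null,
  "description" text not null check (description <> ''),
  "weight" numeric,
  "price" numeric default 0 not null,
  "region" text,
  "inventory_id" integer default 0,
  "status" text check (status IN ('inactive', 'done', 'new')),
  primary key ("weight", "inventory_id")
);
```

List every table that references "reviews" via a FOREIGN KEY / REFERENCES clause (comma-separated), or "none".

- order_items.sku references reviews(phone).

order_items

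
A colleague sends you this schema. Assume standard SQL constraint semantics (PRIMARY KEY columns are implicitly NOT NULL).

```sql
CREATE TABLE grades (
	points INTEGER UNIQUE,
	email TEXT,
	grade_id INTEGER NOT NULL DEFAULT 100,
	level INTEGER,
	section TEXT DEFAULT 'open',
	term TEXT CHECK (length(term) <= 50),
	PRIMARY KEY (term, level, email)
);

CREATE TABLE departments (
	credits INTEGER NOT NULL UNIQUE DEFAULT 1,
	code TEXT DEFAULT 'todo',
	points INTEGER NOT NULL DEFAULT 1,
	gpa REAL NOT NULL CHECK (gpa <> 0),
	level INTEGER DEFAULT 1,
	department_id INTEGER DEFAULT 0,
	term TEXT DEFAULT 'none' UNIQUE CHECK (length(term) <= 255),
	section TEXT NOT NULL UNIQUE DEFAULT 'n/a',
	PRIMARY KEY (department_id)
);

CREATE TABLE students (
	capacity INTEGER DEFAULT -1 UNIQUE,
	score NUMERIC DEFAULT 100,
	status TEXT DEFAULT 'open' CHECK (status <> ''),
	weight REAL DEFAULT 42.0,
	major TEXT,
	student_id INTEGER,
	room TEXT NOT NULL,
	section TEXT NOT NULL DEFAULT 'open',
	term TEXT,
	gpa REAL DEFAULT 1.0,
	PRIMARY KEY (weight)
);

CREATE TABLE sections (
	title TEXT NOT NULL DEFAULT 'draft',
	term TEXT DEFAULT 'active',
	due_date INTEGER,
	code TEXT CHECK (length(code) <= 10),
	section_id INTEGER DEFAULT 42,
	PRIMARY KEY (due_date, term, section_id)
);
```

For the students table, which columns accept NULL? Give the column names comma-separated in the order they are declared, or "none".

capacity, score, status, major, student_id, term, gpa

- capacity: UNIQUE does not imply NOT NULL → nullable.
- score: DEFAULT only fills an omitted column; an explicit NULL is still allowed → nullable.
- status: CHECK does not forbid NULL (a CHECK constraint passes when its expression is NULL) → nullable.
- weight: part of the PRIMARY KEY, which implies NOT NULL → not nullable.
- major: no NOT NULL constraint applies → nullable.
- student_id: no NOT NULL constraint applies → nullable.
- room: declared NOT NULL → not nullable.
- section: declared NOT NULL → not nullable.
- term: no NOT NULL constraint applies → nullable.
- gpa: DEFAULT only fills an omitted column; an explicit NULL is still allowed → nullable.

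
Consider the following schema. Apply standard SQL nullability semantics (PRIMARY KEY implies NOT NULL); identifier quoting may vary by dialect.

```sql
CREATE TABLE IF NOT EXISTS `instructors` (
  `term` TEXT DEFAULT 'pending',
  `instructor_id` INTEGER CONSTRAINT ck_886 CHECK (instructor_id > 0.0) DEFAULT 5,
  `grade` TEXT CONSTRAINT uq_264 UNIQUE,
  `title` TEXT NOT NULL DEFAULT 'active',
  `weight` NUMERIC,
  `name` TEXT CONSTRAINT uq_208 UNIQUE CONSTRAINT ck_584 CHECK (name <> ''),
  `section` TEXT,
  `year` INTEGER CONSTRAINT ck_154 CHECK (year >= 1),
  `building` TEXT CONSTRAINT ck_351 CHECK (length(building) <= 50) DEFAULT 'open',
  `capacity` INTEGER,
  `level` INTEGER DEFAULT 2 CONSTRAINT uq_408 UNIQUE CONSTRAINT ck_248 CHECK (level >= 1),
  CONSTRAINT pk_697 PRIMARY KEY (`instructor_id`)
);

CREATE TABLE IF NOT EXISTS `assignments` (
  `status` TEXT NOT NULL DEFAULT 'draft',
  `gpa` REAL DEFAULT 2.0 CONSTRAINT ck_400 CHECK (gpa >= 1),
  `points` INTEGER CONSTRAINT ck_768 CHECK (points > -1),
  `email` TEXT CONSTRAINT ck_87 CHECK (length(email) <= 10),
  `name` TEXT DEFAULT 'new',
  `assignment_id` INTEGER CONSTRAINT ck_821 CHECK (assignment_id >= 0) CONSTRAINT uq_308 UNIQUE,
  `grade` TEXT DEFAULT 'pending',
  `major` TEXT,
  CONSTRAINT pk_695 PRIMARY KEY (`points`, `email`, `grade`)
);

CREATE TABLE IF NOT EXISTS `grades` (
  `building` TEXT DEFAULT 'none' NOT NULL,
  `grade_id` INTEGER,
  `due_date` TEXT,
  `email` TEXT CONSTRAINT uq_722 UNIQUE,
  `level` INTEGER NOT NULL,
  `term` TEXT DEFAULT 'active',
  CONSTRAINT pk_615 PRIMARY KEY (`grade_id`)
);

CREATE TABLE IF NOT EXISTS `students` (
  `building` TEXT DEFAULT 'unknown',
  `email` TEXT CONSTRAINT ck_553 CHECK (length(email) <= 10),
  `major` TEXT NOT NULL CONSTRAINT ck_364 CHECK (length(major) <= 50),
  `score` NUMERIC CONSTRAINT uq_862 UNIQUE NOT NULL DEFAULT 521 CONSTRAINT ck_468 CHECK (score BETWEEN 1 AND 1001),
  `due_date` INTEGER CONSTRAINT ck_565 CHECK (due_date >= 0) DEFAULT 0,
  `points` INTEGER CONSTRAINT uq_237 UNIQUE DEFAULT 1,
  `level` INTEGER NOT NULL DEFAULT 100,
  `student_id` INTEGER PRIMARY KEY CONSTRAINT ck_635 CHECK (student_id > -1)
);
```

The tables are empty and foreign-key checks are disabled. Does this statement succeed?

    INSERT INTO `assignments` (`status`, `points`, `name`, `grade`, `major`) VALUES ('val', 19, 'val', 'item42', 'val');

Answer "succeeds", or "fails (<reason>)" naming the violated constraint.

email is omitted from the column list and has no DEFAULT, so it would receive NULL.
But email is part of the PRIMARY KEY (implied NOT NULL).

fails (NOT NULL on email)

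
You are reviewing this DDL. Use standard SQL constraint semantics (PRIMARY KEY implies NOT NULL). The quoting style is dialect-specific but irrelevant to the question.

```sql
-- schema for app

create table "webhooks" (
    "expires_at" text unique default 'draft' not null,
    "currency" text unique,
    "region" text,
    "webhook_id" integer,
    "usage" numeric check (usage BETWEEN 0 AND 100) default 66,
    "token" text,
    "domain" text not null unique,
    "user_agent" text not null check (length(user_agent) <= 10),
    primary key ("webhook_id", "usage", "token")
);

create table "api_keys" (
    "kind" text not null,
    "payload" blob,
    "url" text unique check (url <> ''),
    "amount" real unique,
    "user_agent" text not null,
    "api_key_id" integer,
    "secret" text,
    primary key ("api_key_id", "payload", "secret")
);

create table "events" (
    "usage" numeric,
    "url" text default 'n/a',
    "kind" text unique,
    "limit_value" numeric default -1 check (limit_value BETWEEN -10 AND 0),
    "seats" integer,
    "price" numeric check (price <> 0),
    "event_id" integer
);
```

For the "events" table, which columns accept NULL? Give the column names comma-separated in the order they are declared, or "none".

usage, url, kind, limit_value, seats, price, event_id

- usage: no NOT NULL constraint applies → nullable.
- url: DEFAULT only fills an omitted column; an explicit NULL is still allowed → nullable.
- kind: UNIQUE does not imply NOT NULL → nullable.
- limit_value: CHECK does not forbid NULL (a CHECK constraint passes when its expression is NULL) → nullable.
- seats: no NOT NULL constraint applies → nullable.
- price: CHECK does not forbid NULL (a CHECK constraint passes when its expression is NULL) → nullable.
- event_id: no NOT NULL constraint applies → nullable.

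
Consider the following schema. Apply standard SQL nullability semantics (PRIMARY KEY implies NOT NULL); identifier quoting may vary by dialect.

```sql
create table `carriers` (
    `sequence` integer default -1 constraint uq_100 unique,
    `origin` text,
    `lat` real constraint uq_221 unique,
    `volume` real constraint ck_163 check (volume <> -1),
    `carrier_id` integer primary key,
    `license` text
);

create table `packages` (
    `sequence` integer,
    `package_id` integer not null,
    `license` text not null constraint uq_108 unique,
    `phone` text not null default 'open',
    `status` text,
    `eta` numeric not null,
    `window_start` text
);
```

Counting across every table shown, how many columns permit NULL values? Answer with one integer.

8

carriers: 5 nullable (sequence, origin, lat, volume, license — PK (carrier_id) and explicit NOT NULL columns excluded).
packages: 3 nullable (sequence, status, window_start — PK none and explicit NOT NULL columns excluded).
Total: 5 + 3 = 8.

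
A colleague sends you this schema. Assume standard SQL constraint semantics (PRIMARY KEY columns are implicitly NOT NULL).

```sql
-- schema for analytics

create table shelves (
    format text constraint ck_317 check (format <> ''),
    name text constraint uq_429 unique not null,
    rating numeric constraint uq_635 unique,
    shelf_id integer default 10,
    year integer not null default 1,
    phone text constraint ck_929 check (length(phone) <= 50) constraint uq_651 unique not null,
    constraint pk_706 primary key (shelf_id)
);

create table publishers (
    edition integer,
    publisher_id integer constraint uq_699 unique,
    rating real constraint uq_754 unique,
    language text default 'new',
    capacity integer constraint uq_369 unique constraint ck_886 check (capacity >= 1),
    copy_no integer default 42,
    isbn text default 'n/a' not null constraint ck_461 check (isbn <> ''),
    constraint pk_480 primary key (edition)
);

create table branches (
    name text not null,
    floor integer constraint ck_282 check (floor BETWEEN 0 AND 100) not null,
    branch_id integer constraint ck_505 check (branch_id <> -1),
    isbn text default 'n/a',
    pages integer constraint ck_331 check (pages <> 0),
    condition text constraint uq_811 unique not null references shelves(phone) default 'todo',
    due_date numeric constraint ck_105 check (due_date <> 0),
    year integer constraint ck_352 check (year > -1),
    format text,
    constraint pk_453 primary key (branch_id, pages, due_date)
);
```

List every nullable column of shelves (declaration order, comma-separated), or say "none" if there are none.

format, rating

- format: CHECK does not forbid NULL (a CHECK constraint passes when its expression is NULL) → nullable.
- name: declared NOT NULL → not nullable.
- rating: UNIQUE does not imply NOT NULL → nullable.
- shelf_id: part of the PRIMARY KEY, which implies NOT NULL → not nullable.
- year: declared NOT NULL → not nullable.
- phone: declared NOT NULL → not nullable.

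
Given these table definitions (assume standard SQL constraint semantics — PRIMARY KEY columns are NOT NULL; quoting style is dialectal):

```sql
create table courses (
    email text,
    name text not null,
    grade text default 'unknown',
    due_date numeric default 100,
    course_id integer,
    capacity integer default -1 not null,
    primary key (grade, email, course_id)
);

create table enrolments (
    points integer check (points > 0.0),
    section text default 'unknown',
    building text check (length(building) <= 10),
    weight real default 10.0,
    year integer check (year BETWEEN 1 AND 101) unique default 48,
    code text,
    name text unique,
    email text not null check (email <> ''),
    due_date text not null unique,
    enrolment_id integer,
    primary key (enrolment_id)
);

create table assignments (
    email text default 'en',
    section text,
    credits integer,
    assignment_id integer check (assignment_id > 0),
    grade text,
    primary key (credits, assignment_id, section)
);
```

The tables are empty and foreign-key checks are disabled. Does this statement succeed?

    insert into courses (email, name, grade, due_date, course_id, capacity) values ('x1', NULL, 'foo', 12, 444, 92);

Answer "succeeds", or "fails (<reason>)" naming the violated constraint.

fails (NOT NULL on name)

name is explicitly set to NULL, but name is declared NOT NULL.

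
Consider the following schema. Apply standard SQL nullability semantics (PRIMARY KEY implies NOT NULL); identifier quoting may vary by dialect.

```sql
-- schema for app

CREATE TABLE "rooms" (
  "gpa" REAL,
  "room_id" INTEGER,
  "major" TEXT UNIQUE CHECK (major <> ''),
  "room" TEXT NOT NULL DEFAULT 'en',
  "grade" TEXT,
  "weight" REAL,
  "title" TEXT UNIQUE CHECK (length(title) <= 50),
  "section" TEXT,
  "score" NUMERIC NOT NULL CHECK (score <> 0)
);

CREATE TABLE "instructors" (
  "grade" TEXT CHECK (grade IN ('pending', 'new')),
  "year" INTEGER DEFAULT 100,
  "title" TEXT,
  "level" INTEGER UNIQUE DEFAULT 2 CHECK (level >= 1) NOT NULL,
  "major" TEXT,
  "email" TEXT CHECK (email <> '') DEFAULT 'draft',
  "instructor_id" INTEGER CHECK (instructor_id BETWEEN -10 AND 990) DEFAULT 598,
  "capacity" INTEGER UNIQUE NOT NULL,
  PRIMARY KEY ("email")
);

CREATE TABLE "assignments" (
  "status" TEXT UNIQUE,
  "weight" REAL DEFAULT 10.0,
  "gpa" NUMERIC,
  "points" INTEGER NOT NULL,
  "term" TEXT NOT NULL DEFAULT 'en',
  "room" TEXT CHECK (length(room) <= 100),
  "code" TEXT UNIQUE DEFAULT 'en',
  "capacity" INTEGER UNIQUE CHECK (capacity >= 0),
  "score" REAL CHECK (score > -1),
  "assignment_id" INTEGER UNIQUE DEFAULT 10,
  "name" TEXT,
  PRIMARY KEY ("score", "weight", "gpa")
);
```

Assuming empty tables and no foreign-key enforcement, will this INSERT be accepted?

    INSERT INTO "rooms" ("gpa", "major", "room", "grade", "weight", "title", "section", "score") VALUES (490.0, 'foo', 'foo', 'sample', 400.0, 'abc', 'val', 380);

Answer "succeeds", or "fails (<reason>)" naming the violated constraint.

NOT NULL columns: room is supplied; score is supplied.
CHECK constraints: 'foo' satisfies (major <> ''); 'abc' satisfies (length(title) <= 50); 380 satisfies (score <> 0).
No constraint is violated.

succeeds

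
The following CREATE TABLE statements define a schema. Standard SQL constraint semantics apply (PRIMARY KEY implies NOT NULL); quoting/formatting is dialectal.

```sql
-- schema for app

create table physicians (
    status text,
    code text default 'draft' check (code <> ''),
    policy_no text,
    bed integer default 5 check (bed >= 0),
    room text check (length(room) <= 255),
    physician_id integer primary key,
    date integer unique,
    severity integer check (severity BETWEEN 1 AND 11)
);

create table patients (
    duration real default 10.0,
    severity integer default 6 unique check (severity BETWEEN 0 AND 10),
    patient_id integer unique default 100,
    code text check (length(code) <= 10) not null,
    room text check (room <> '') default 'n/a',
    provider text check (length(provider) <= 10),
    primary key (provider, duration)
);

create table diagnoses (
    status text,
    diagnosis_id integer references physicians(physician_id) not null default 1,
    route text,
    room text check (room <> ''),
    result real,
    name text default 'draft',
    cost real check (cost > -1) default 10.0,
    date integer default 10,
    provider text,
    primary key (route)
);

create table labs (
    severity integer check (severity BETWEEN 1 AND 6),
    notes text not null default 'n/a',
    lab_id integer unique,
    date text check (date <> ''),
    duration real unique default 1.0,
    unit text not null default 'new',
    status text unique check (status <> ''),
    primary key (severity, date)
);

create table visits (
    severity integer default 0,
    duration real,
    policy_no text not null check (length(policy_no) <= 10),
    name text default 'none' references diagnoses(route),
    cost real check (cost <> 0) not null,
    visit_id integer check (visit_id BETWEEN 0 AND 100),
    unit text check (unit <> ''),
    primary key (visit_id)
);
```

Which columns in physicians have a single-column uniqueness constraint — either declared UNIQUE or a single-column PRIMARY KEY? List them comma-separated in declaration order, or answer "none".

- status: no UNIQUE or single-column PK constraint.
- code: no UNIQUE or single-column PK constraint.
- policy_no: no UNIQUE or single-column PK constraint.
- bed: no UNIQUE or single-column PK constraint.
- room: no UNIQUE or single-column PK constraint.
- physician_id: single-column PRIMARY KEY → unique.
- date: declared UNIQUE → unique.
- severity: no UNIQUE or single-column PK constraint.

physician_id, date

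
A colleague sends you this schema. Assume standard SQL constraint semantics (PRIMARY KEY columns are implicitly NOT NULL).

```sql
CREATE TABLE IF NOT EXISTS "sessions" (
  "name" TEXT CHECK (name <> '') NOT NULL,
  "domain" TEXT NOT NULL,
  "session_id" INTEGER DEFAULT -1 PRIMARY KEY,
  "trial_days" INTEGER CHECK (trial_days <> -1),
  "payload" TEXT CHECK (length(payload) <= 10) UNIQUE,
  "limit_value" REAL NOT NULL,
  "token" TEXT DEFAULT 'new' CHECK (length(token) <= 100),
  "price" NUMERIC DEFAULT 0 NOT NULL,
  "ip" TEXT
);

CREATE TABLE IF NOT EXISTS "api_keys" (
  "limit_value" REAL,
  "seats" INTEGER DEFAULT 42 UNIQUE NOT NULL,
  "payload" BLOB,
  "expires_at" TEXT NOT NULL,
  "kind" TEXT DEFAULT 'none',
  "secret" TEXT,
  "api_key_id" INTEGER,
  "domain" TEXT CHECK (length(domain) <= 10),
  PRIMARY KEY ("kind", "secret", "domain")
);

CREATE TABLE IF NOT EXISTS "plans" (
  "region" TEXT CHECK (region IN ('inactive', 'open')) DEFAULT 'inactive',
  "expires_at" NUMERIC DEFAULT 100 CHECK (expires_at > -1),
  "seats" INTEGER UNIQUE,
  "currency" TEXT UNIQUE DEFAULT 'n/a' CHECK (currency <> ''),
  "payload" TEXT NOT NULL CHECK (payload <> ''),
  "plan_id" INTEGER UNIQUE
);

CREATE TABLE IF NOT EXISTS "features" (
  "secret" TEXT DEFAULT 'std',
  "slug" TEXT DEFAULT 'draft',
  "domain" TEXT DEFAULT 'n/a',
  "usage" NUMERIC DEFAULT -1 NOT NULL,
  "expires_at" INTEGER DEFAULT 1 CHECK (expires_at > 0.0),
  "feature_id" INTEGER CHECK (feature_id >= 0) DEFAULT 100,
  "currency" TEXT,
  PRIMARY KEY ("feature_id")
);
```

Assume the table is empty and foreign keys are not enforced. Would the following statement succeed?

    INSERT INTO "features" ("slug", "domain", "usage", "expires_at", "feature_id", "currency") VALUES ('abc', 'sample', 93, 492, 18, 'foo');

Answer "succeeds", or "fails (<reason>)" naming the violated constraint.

NOT NULL columns: feature_id is supplied; usage is supplied.
CHECK constraints: 492 satisfies (expires_at > 0.0); 18 satisfies (feature_id >= 0).
No constraint is violated.

succeeds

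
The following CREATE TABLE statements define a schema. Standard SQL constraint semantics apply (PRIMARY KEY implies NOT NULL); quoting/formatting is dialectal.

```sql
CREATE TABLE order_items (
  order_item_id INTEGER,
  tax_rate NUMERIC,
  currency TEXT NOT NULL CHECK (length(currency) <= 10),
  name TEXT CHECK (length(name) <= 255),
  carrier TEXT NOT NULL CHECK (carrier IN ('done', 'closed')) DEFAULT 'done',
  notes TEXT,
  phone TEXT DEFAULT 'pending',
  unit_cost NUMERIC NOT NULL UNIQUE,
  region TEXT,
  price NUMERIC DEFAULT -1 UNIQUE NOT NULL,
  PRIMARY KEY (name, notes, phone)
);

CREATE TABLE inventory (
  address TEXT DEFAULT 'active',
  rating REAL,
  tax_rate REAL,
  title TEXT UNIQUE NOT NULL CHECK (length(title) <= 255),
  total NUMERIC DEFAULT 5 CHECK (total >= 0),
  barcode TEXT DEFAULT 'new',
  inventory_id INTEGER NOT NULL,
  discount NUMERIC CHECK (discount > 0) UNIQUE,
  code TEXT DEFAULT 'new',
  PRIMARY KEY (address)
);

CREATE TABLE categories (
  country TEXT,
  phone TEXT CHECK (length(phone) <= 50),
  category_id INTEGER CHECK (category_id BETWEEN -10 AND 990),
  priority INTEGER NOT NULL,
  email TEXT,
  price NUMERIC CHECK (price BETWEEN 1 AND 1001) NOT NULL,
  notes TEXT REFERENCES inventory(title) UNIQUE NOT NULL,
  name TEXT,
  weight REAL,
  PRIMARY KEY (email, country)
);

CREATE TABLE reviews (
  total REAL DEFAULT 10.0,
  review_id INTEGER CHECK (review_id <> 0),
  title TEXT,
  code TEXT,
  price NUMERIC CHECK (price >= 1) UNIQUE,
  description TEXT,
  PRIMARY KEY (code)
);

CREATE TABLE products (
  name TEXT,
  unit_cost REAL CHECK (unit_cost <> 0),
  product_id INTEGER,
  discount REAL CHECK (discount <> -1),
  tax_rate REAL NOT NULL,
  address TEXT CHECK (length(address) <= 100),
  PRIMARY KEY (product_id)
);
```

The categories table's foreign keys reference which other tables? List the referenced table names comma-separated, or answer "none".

- notes REFERENCES inventory(title).

inventory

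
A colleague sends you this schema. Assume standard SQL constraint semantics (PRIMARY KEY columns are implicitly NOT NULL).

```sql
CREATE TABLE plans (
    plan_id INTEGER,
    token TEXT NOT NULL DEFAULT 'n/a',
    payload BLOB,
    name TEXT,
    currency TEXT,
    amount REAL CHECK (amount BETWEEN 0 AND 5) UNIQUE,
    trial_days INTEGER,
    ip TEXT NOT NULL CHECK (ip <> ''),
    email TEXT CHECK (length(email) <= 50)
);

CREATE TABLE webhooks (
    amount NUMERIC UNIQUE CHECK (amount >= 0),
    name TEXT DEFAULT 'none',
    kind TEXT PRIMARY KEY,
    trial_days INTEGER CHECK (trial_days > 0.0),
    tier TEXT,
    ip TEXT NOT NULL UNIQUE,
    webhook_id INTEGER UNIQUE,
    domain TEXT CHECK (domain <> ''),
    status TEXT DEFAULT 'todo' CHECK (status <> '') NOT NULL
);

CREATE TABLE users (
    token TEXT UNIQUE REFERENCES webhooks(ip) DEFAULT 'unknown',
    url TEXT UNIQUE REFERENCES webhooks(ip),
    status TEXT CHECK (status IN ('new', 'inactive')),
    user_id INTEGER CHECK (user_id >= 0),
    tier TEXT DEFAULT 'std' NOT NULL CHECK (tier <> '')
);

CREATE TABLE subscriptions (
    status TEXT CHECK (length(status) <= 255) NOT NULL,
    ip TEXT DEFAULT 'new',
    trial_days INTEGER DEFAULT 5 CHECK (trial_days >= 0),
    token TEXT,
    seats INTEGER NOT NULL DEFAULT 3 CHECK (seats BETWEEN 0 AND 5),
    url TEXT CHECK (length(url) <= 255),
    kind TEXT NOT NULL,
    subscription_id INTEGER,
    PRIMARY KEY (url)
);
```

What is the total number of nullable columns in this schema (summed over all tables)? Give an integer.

21

plans: 7 nullable (plan_id, payload, name, currency, amount, trial_days, email — PK none and explicit NOT NULL columns excluded).
webhooks: 6 nullable (amount, name, trial_days, tier, webhook_id, domain — PK (kind) and explicit NOT NULL columns excluded).
users: 4 nullable (token, url, status, user_id — PK none and explicit NOT NULL columns excluded).
subscriptions: 4 nullable (ip, trial_days, token, subscription_id — PK (url) and explicit NOT NULL columns excluded).
Total: 7 + 6 + 4 + 4 = 21.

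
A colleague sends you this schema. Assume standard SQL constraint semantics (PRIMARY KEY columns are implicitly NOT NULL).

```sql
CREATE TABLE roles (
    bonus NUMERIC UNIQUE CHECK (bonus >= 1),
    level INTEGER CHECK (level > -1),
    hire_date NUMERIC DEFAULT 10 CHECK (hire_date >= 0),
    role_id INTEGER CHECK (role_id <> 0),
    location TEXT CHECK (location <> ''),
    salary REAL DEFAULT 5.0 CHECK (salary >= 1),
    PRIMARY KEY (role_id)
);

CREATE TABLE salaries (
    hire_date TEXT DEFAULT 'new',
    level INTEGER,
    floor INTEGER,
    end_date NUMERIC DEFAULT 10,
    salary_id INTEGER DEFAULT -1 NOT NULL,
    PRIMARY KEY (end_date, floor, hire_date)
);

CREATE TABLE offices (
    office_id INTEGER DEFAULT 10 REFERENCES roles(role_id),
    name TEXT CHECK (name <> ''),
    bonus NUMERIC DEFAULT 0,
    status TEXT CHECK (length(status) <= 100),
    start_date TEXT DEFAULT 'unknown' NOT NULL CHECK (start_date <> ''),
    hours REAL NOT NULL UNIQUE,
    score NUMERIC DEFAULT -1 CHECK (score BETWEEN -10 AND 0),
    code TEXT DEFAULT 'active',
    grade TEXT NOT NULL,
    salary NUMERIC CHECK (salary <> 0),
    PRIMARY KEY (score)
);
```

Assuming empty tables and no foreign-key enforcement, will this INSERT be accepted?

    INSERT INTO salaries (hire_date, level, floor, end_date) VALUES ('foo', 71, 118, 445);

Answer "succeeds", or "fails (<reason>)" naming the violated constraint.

succeeds

NOT NULL columns: end_date is supplied; floor is supplied; hire_date is supplied; salary_id defaults to -1.
No constraint is violated.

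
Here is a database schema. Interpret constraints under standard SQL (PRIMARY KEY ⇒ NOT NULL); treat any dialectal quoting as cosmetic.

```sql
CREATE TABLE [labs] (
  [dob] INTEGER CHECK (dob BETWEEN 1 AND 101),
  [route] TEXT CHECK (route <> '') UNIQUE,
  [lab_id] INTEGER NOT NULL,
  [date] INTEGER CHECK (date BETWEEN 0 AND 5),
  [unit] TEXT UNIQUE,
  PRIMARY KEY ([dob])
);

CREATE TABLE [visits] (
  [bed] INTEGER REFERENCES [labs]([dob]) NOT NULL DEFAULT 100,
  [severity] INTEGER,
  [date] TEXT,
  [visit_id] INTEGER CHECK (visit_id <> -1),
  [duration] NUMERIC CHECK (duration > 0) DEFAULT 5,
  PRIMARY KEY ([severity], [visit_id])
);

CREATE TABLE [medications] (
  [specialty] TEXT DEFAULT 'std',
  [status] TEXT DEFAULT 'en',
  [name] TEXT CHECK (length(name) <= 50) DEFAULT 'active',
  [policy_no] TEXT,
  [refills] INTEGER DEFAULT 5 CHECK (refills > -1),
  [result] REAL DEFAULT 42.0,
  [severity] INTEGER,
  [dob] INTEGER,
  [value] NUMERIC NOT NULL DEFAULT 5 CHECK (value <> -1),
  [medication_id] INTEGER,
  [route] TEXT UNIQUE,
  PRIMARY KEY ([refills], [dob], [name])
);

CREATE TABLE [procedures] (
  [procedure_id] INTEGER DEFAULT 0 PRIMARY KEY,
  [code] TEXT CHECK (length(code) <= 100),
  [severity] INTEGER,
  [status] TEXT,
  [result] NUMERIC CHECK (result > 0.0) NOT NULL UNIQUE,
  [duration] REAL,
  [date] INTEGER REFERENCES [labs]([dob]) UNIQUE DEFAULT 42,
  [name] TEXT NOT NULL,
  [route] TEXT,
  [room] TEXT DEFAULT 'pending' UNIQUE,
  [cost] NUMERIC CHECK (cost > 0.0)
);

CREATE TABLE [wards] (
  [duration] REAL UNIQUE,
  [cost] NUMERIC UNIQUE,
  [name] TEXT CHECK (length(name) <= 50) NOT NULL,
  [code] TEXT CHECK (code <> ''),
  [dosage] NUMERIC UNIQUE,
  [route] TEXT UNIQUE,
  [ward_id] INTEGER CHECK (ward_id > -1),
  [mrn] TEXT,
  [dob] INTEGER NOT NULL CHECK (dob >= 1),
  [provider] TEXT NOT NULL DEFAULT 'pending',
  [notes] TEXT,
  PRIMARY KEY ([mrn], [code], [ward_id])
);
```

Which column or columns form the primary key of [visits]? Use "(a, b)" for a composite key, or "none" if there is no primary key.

A table-level PRIMARY KEY clause names 2 columns: severity, visit_id.
This is a composite key — the combination is unique, not each column individually.

(severity, visit_id)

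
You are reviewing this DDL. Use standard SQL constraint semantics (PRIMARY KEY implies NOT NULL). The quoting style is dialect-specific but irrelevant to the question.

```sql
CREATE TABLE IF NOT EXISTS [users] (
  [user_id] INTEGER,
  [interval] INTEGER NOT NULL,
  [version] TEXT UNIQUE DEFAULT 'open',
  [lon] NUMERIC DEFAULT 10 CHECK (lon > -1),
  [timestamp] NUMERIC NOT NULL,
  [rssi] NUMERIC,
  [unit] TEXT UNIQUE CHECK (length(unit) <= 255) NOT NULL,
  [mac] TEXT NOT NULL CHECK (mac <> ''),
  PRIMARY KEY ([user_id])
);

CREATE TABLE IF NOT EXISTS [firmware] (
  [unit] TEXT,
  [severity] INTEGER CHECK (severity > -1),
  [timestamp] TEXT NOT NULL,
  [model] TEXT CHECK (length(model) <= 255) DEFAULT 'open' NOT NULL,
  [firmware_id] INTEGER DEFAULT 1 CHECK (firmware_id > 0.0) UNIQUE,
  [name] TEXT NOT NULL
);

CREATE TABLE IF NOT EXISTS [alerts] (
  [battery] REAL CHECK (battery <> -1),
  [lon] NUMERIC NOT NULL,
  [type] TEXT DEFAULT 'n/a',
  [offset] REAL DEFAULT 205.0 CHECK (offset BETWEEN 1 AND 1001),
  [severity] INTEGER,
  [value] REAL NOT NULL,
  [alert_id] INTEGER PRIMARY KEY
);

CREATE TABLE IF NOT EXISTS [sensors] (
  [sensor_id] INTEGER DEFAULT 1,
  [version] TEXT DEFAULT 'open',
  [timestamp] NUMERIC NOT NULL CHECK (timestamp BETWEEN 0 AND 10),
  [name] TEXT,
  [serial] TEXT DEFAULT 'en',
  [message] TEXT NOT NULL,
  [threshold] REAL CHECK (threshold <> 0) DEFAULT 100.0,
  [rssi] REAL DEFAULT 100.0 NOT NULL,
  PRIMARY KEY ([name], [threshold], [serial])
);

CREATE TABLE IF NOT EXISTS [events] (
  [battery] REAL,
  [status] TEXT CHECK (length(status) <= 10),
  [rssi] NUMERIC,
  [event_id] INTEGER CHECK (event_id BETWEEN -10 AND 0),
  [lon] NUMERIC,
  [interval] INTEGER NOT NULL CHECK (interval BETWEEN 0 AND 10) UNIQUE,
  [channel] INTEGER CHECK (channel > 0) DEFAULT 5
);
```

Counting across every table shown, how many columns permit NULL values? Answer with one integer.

users: 3 nullable (version, lon, rssi — PK (user_id) and explicit NOT NULL columns excluded).
firmware: 3 nullable (unit, severity, firmware_id — PK none and explicit NOT NULL columns excluded).
alerts: 4 nullable (battery, type, offset, severity — PK (alert_id) and explicit NOT NULL columns excluded).
sensors: 2 nullable (sensor_id, version — PK (name, threshold, serial) and explicit NOT NULL columns excluded).
events: 6 nullable (battery, status, rssi, event_id, lon, channel — PK none and explicit NOT NULL columns excluded).
Total: 3 + 3 + 4 + 2 + 6 = 18.

18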